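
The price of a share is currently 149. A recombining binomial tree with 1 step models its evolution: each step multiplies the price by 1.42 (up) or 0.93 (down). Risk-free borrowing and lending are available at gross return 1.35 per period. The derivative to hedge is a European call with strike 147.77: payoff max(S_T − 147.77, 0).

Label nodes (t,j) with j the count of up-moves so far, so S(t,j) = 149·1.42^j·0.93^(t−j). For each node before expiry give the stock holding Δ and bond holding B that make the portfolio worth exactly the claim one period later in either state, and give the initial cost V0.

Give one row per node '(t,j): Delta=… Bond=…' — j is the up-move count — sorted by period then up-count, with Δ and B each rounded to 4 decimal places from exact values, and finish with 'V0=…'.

(0,0): Delta=0.8740 Bond=-89.7102
V0=40.5143

Since d<R<u, set p* = (R−d)/(u−d) = 0.8571; price each node as the discounted p*-expectation of its children.
Terminal payoffs: V(1,0)=0.0000, V(1,1)=63.8100
  t=0,j=0: stock 149.0000 → up 211.5800 (V=63.8100), down 138.5700 (V=0.0000). Price 40.5143; hedge Δ=0.8740, bond B=-89.7102.
Self-financing check: at every node Δ·S+B equals the discounted successor values.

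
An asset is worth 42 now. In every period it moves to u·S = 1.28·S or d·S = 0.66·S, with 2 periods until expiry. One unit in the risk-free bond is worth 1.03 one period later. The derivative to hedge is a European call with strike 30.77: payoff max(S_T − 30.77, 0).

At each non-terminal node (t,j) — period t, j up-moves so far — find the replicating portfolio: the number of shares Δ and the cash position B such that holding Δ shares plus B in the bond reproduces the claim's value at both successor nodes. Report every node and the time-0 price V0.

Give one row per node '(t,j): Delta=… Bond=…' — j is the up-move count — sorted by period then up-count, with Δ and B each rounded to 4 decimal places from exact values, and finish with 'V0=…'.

(0,0): Delta=0.8125 Bond=-19.2150
(1,0): Delta=0.2741 Bond=-4.8695
(1,1): Delta=1.0000 Bond=-29.8738
V0=14.9082

The replicating-portfolio and risk-neutral prices coincide; use p* = (1.03−0.66)/(1.28−0.66) = 0.5968 for the latter.
Terminal values V(2,·): V(2,0)=0.0000, V(2,1)=4.7116, V(2,2)=38.0428
(1,0): S=27.7200. Δ = (V_up−V_dn)/(S_up−S_dn) = (4.7116−0.0000)/(35.4816−18.2952) = 0.2741. V = [p*·4.7116 + (1−p*)·0.0000]/1.03 = 2.7299. B = V − Δ·S = -4.8695.
(1,1): S=53.7600. Δ = (V_up−V_dn)/(S_up−S_dn) = (38.0428−4.7116)/(68.8128−35.4816) = 1.0000. V = [p*·38.0428 + (1−p*)·4.7116]/1.03 = 23.8862. B = V − Δ·S = -29.8738.
(0,0): S=42.0000. Δ = (V_up−V_dn)/(S_up−S_dn) = (23.8862−2.7299)/(53.7600−27.7200) = 0.8125. V = [p*·23.8862 + (1−p*)·2.7299]/1.03 = 14.9082. B = V − Δ·S = -19.2150.
The time-0 hedge costs 14.9082, which is the no-arbitrage price.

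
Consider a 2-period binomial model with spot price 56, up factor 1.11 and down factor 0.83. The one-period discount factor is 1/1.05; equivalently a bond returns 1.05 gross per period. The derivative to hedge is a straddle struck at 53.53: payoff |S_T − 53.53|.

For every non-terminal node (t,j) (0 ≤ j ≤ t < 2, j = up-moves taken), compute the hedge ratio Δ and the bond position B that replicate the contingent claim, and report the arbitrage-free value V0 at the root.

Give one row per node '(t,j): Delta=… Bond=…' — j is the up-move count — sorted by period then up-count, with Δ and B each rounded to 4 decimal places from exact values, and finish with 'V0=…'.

The replicating-portfolio and risk-neutral prices coincide; use p* = (1.05−0.83)/(1.11−0.83) = 0.7857 for the latter.
Terminal payoffs: V(2,0)=14.9516, V(2,1)=1.9372, V(2,2)=15.4676
  t=1,j=0: stock 46.4800 → up 51.5928 (V=1.9372), down 38.5784 (V=14.9516). Price 4.5010; hedge Δ=-1.0000, bond B=50.9810.
  t=1,j=1: stock 62.1600 → up 68.9976 (V=15.4676), down 51.5928 (V=1.9372). Price 11.9697; hedge Δ=0.7774, bond B=-36.3531.
  t=0,j=0: stock 56.0000 → up 62.1600 (V=11.9697), down 46.4800 (V=4.5010). Price 9.8755; hedge Δ=0.4763, bond B=-16.7987.
The time-0 hedge costs 9.8755, which is the no-arbitrage price.

(0,0): Delta=0.4763 Bond=-16.7987
(1,0): Delta=-1.0000 Bond=50.9810
(1,1): Delta=0.7774 Bond=-36.3531
V0=9.8755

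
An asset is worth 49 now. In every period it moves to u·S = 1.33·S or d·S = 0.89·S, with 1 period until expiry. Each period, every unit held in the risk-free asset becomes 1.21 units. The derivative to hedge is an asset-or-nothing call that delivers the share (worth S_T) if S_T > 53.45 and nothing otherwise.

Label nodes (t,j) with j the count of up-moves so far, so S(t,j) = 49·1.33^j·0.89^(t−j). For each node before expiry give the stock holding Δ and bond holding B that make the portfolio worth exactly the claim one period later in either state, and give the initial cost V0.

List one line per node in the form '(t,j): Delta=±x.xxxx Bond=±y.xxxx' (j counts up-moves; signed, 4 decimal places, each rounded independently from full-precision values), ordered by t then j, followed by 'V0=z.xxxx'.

(0,0): Delta=3.0227 Bond=-108.9431
V0=39.1705

The replicating-portfolio and risk-neutral prices coincide; use p* = (1.21−0.89)/(1.33−0.89) = 0.7273 for the latter.
At expiry t=1: V(1,0)=0.0000, V(1,1)=65.1700
Node (0,0) S=49.0000: V=(p*·65.1700+(1−p*)·0.0000)/1.21=39.1705; Δ=(65.1700−0.0000)/(65.1700−43.6100)=3.0227; B=V−Δ·S=-108.9431
Self-financing check: at every node Δ·S+B equals the discounted successor values.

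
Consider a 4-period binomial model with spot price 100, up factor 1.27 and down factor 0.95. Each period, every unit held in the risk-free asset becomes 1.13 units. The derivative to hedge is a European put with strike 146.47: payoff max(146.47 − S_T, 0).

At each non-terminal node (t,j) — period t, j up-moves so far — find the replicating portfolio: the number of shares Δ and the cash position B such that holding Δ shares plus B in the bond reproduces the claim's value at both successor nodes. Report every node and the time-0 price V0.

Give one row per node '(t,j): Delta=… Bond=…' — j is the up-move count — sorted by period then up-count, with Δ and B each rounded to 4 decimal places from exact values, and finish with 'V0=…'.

Risk-neutral probability p* = (R−d)/(u−d) = (1.13−0.95)/(1.27−0.95) = 0.5625.
Terminal values V(4,·): V(4,0)=65.0194, V(4,1)=37.5834, V(4,2)=0.9058, V(4,3)=0.0000, V(4,4)=0.0000
Node (3,0) S=85.7375: V=(p*·37.5834+(1−p*)·65.0194)/1.13=43.8820; Δ=(37.5834−65.0194)/(108.8866−81.4506)=-1.0000; B=V−Δ·S=129.6195
Node (3,1) S=114.6175: V=(p*·0.9058+(1−p*)·37.5834)/1.13=15.0020; Δ=(0.9058−37.5834)/(145.5642−108.8866)=-1.0000; B=V−Δ·S=129.6195
Node (3,2) S=153.2255: V=(p*·0.0000+(1−p*)·0.9058)/1.13=0.3507; Δ=(0.0000−0.9058)/(194.5964−145.5642)=-0.0185; B=V−Δ·S=3.1812
Node (3,3) S=204.8383: V=(p*·0.0000+(1−p*)·0.0000)/1.13=0.0000; Δ=(0.0000−0.0000)/(260.1446−194.5964)=0.0000; B=V−Δ·S=0.0000
Node (2,0) S=90.2500: V=(p*·15.0020+(1−p*)·43.8820)/1.13=24.4575; Δ=(15.0020−43.8820)/(114.6175−85.7375)=-1.0000; B=V−Δ·S=114.7075
Node (2,1) S=120.6500: V=(p*·0.3507+(1−p*)·15.0020)/1.13=5.9829; Δ=(0.3507−15.0020)/(153.2255−114.6175)=-0.3795; B=V−Δ·S=51.7681
Node (2,2) S=161.2900: V=(p*·0.0000+(1−p*)·0.3507)/1.13=0.1358; Δ=(0.0000−0.3507)/(204.8383−153.2255)=-0.0068; B=V−Δ·S=1.2317
Node (1,0) S=95.0000: V=(p*·5.9829+(1−p*)·24.4575)/1.13=12.4474; Δ=(5.9829−24.4575)/(120.6500−90.2500)=-0.6077; B=V−Δ·S=70.1806
Node (1,1) S=127.0000: V=(p*·0.1358+(1−p*)·5.9829)/1.13=2.3840; Δ=(0.1358−5.9829)/(161.2900−120.6500)=-0.1439; B=V−Δ·S=20.6561
Node (0,0) S=100.0000: V=(p*·2.3840+(1−p*)·12.4474)/1.13=6.0059; Δ=(2.3840−12.4474)/(127.0000−95.0000)=-0.3145; B=V−Δ·S=37.4540
The time-0 hedge costs 6.0059, which is the no-arbitrage price.

(0,0): Delta=-0.3145 Bond=37.4540
(1,0): Delta=-0.6077 Bond=70.1806
(1,1): Delta=-0.1439 Bond=20.6561
(2,0): Delta=-1.0000 Bond=114.7075
(2,1): Delta=-0.3795 Bond=51.7681
(2,2): Delta=-0.0068 Bond=1.2317
(3,0): Delta=-1.0000 Bond=129.6195
(3,1): Delta=-1.0000 Bond=129.6195
(3,2): Delta=-0.0185 Bond=3.1812
(3,3): Delta=0.0000 Bond=0.0000
V0=6.0059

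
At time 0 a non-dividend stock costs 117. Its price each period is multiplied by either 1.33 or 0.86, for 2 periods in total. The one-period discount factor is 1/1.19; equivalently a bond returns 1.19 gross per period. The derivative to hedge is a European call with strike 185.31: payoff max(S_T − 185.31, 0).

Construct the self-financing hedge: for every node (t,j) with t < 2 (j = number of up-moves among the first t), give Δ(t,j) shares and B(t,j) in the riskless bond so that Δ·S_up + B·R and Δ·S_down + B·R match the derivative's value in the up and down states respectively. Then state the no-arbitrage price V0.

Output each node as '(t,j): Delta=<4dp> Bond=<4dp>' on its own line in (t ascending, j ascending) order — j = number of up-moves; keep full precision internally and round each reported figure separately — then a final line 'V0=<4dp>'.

(0,0): Delta=0.2323 Bond=-19.6430
(1,0): Delta=0.0000 Bond=0.0000
(1,1): Delta=0.2960 Bond=-33.2918
V0=7.5374

No-arbitrage ⇒ martingale measure with p* = (R−d)/(u−d) = 0.7021.
Terminal values V(2,·): V(2,0)=0.0000, V(2,1)=0.0000, V(2,2)=21.6513
Node (1,0) S=100.6200: V=(p*·0.0000+(1−p*)·0.0000)/1.19=0.0000; Δ=(0.0000−0.0000)/(133.8246−86.5332)=0.0000; B=V−Δ·S=0.0000
Node (1,1) S=155.6100: V=(p*·21.6513+(1−p*)·0.0000)/1.19=12.7748; Δ=(21.6513−0.0000)/(206.9613−133.8246)=0.2960; B=V−Δ·S=-33.2918
Node (0,0) S=117.0000: V=(p*·12.7748+(1−p*)·0.0000)/1.19=7.5374; Δ=(12.7748−0.0000)/(155.6100−100.6200)=0.2323; B=V−Δ·S=-19.6430
The time-0 hedge costs 7.5374, which is the no-arbitrage price.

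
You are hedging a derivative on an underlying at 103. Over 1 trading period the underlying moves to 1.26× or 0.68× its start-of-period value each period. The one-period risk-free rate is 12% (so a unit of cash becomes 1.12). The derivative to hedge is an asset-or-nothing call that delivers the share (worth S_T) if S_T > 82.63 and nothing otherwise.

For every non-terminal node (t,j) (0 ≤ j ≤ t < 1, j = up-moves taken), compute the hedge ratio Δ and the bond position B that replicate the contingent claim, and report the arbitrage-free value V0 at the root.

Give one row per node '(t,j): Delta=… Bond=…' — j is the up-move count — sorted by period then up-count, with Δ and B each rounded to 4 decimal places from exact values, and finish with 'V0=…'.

Risk-neutral probability p* = (R−d)/(u−d) = (1.12−0.68)/(1.26−0.68) = 0.7586.
At expiry t=1: V(1,0)=0.0000, V(1,1)=129.7800
(0,0): S=103.0000. Δ = (V_up−V_dn)/(S_up−S_dn) = (129.7800−0.0000)/(129.7800−70.0400) = 2.1724. V = [p*·129.7800 + (1−p*)·0.0000]/1.12 = 87.9052. B = V − Δ·S = -135.8534.
Self-financing check: at every node Δ·S+B equals the discounted successor values.

(0,0): Delta=2.1724 Bond=-135.8534
V0=87.9052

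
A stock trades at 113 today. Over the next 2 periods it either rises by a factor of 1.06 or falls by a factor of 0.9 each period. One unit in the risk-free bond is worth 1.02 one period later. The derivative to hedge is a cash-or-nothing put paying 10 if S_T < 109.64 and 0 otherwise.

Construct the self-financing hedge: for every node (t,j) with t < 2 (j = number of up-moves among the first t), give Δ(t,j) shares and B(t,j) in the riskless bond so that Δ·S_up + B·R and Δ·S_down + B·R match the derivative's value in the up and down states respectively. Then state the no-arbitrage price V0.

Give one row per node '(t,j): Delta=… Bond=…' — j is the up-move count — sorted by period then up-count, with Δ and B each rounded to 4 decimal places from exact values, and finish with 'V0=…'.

Risk-neutral probability p* = (R−d)/(u−d) = (1.02−0.9)/(1.06−0.9) = 0.7500.
Terminal payoffs: V(2,0)=10.0000, V(2,1)=10.0000, V(2,2)=0.0000
(1,0): S=101.7000. Δ = (V_up−V_dn)/(S_up−S_dn) = (10.0000−10.0000)/(107.8020−91.5300) = 0.0000. V = [p*·10.0000 + (1−p*)·10.0000]/1.02 = 9.8039. B = V − Δ·S = 9.8039.
(1,1): S=119.7800. Δ = (V_up−V_dn)/(S_up−S_dn) = (0.0000−10.0000)/(126.9668−107.8020) = -0.5218. V = [p*·0.0000 + (1−p*)·10.0000]/1.02 = 2.4510. B = V − Δ·S = 64.9510.
(0,0): S=113.0000. Δ = (V_up−V_dn)/(S_up−S_dn) = (2.4510−9.8039)/(119.7800−101.7000) = -0.4067. V = [p*·2.4510 + (1−p*)·9.8039]/1.02 = 4.2051. B = V − Δ·S = 50.1610.
The time-0 hedge costs 4.2051, which is the no-arbitrage price.

(0,0): Delta=-0.4067 Bond=50.1610
(1,0): Delta=0.0000 Bond=9.8039
(1,1): Delta=-0.5218 Bond=64.9510
V0=4.2051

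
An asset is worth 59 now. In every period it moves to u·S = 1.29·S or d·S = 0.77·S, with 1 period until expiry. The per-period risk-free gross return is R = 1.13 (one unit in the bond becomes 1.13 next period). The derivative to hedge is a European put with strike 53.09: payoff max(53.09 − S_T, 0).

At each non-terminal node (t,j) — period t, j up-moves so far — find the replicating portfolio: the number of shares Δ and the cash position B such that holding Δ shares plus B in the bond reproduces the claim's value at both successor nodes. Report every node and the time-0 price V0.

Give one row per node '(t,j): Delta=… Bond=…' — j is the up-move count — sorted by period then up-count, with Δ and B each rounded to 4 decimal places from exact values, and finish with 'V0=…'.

No-arbitrage ⇒ martingale measure with p* = (R−d)/(u−d) = 0.6923.
At expiry t=1: V(1,0)=7.6600, V(1,1)=0.0000
  t=0,j=0: stock 59.0000 → up 76.1100 (V=0.0000), down 45.4300 (V=7.6600). Price 2.0858; hedge Δ=-0.2497, bond B=16.8165.
The time-0 hedge costs 2.0858, which is the no-arbitrage price.

(0,0): Delta=-0.2497 Bond=16.8165
V0=2.0858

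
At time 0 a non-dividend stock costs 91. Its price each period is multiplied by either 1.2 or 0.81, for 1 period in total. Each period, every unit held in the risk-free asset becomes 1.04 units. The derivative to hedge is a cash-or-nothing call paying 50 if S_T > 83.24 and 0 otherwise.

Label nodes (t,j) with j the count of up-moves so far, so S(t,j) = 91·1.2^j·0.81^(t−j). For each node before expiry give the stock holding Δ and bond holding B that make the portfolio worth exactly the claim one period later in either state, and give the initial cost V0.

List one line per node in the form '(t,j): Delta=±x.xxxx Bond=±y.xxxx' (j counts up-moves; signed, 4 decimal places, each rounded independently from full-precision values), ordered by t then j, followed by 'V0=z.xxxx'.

(0,0): Delta=1.4088 Bond=-99.8521
V0=28.3531

Risk-neutral probability p* = (R−d)/(u−d) = (1.04−0.81)/(1.2−0.81) = 0.5897.
At expiry t=1: V(1,0)=0.0000, V(1,1)=50.0000
Node (0,0) S=91.0000: V=(p*·50.0000+(1−p*)·0.0000)/1.04=28.3531; Δ=(50.0000−0.0000)/(109.2000−73.7100)=1.4088; B=V−Δ·S=-99.8521
Each (Δ,B) replicates both successor values, so the strategy is self-financing and V0 is arbitrage-free.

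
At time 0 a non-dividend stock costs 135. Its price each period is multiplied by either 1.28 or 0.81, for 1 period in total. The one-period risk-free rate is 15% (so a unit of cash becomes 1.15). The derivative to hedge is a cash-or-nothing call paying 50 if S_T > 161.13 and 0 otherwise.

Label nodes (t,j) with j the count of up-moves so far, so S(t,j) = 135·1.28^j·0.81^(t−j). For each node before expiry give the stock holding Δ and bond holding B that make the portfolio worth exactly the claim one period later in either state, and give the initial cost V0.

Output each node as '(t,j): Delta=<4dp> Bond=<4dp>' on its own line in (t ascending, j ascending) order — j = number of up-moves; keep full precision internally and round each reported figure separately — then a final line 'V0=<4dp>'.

Since d<R<u, set p* = (R−d)/(u−d) = 0.7234; price each node as the discounted p*-expectation of its children.
At expiry t=1: V(1,0)=0.0000, V(1,1)=50.0000
Node (0,0) S=135.0000: V=(p*·50.0000+(1−p*)·0.0000)/1.15=31.4524; Δ=(50.0000−0.0000)/(172.8000−109.3500)=0.7880; B=V−Δ·S=-74.9306
Root portfolio cost Δ·135+B reproduces V0=31.4524.

(0,0): Delta=0.7880 Bond=-74.9306
V0=31.4524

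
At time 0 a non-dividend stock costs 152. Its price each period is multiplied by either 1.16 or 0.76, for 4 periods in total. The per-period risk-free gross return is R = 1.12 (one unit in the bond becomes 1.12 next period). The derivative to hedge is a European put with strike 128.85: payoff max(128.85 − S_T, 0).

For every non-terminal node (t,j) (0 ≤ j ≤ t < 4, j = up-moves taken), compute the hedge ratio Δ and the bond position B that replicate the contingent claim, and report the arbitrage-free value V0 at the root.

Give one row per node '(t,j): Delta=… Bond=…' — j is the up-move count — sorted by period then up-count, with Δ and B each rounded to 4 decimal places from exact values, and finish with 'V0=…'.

(0,0): Delta=-0.0437 Bond=7.0905
(1,0): Delta=-0.2808 Bond=35.3369
(1,1): Delta=-0.0264 Bond=4.8975
(2,0): Delta=-1.0000 Bond=102.7184
(2,1): Delta=-0.2285 Bond=32.5617
(2,2): Delta=-0.0117 Bond=2.4766
(3,0): Delta=-1.0000 Bond=115.0446
(3,1): Delta=-1.0000 Bond=115.0446
(3,2): Delta=-0.1723 Bond=27.7384
(3,3): Delta=0.0000 Bond=0.0000
V0=0.4536

Under the risk-neutral measure, an up-move has probability p* = (R−d)/(u−d) = 0.9000 and values discount at R = 1.12.
Terminal payoffs: V(4,0)=78.1395, V(4,1)=51.4498, V(4,2)=10.7128, V(4,3)=0.0000, V(4,4)=0.0000
  t=3,j=0: stock 66.7244 → up 77.4002 (V=51.4498), down 50.7105 (V=78.1395). Price 48.3203; hedge Δ=-1.0000, bond B=115.0446.
  t=3,j=1: stock 101.8424 → up 118.1372 (V=10.7128), down 77.4002 (V=51.4498). Price 13.2022; hedge Δ=-1.0000, bond B=115.0446.
  t=3,j=2: stock 155.4437 → up 180.3147 (V=0.0000), down 118.1372 (V=10.7128). Price 0.9565; hedge Δ=-0.1723, bond B=27.7384.
  t=3,j=3: stock 237.2562 → up 275.2172 (V=0.0000), down 180.3147 (V=0.0000). Price 0.0000; hedge Δ=0.0000, bond B=0.0000.
  t=2,j=0: stock 87.7952 → up 101.8424 (V=13.2022), down 66.7244 (V=48.3203). Price 14.9232; hedge Δ=-1.0000, bond B=102.7184.
  t=2,j=1: stock 134.0032 → up 155.4437 (V=0.9565), down 101.8424 (V=13.2022). Price 1.9474; hedge Δ=-0.2285, bond B=32.5617.
  t=2,j=2: stock 204.5312 → up 237.2562 (V=0.0000), down 155.4437 (V=0.9565). Price 0.0854; hedge Δ=-0.0117, bond B=2.4766.
  t=1,j=0: stock 115.5200 → up 134.0032 (V=1.9474), down 87.7952 (V=14.9232). Price 2.8973; hedge Δ=-0.2808, bond B=35.3369.
  t=1,j=1: stock 176.3200 → up 204.5312 (V=0.0854), down 134.0032 (V=1.9474). Price 0.2425; hedge Δ=-0.0264, bond B=4.8975.
  t=0,j=0: stock 152.0000 → up 176.3200 (V=0.2425), down 115.5200 (V=2.8973). Price 0.4536; hedge Δ=-0.0437, bond B=7.0905.
Self-financing check: at every node Δ·S+B equals the discounted successor values.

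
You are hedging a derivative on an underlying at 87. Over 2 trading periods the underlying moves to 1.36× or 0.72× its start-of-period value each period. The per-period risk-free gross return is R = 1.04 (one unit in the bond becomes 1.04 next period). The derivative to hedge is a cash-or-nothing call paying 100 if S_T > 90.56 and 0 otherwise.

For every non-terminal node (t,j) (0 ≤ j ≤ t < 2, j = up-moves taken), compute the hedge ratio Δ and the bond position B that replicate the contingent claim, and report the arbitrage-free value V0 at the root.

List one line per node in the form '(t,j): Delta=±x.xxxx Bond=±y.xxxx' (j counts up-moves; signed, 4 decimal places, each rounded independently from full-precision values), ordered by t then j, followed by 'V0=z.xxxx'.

No-arbitrage ⇒ martingale measure with p* = (R−d)/(u−d) = 0.5000.
Terminal values V(2,·): V(2,0)=0.0000, V(2,1)=0.0000, V(2,2)=100.0000
  t=1,j=0: stock 62.6400 → up 85.1904 (V=0.0000), down 45.1008 (V=0.0000). Price 0.0000; hedge Δ=0.0000, bond B=0.0000.
  t=1,j=1: stock 118.3200 → up 160.9152 (V=100.0000), down 85.1904 (V=0.0000). Price 48.0769; hedge Δ=1.3206, bond B=-108.1731.
  t=0,j=0: stock 87.0000 → up 118.3200 (V=48.0769), down 62.6400 (V=0.0000). Price 23.1139; hedge Δ=0.8635, bond B=-52.0063.
The time-0 hedge costs 23.1139, which is the no-arbitrage price.

(0,0): Delta=0.8635 Bond=-52.0063
(1,0): Delta=0.0000 Bond=0.0000
(1,1): Delta=1.3206 Bond=-108.1731
V0=23.1139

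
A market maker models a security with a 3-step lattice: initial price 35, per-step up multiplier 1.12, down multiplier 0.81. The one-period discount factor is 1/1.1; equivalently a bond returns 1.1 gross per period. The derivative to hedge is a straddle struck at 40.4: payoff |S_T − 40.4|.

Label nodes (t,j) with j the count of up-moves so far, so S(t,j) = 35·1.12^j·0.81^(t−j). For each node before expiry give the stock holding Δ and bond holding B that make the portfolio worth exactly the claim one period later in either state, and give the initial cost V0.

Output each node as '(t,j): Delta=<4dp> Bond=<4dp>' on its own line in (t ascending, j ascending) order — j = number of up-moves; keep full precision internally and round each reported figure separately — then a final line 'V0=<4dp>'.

(0,0): Delta=0.1695 Bond=0.2112
(1,0): Delta=-1.0000 Bond=33.3884
(1,1): Delta=0.2279 Bond=-2.0543
(2,0): Delta=-1.0000 Bond=36.7273
(2,1): Delta=-1.0000 Bond=36.7273
(2,2): Delta=0.2891 Bond=-4.9484
V0=6.1447

Under the risk-neutral measure, an up-move has probability p* = (R−d)/(u−d) = 0.9355 and values discount at R = 1.1.
Payoff layer (t=3): V(3,0)=21.7996, V(3,1)=14.6809, V(3,2)=4.8378, V(3,3)=8.7725
(2,0): S=22.9635. Δ = (V_up−V_dn)/(S_up−S_dn) = (14.6809−21.7996)/(25.7191−18.6004) = -1.0000. V = [p*·14.6809 + (1−p*)·21.7996]/1.1 = 13.7638. B = V − Δ·S = 36.7273.
(2,1): S=31.7520. Δ = (V_up−V_dn)/(S_up−S_dn) = (4.8378−14.6809)/(35.5622−25.7191) = -1.0000. V = [p*·4.8378 + (1−p*)·14.6809]/1.1 = 4.9753. B = V − Δ·S = 36.7273.
(2,2): S=43.9040. Δ = (V_up−V_dn)/(S_up−S_dn) = (8.7725−4.8378)/(49.1725−35.5622) = 0.2891. V = [p*·8.7725 + (1−p*)·4.8378]/1.1 = 7.7442. B = V − Δ·S = -4.9484.
(1,0): S=28.3500. Δ = (V_up−V_dn)/(S_up−S_dn) = (4.9753−13.7638)/(31.7520−22.9635) = -1.0000. V = [p*·4.9753 + (1−p*)·13.7638]/1.1 = 5.0384. B = V − Δ·S = 33.3884.
(1,1): S=39.2000. Δ = (V_up−V_dn)/(S_up−S_dn) = (7.7442−4.9753)/(43.9040−31.7520) = 0.2279. V = [p*·7.7442 + (1−p*)·4.9753]/1.1 = 6.8778. B = V − Δ·S = -2.0543.
(0,0): S=35.0000. Δ = (V_up−V_dn)/(S_up−S_dn) = (6.8778−5.0384)/(39.2000−28.3500) = 0.1695. V = [p*·6.8778 + (1−p*)·5.0384]/1.1 = 6.1447. B = V − Δ·S = 0.2112.
Check: Δ(0,0)·S0 + B(0,0) = 6.1447 = V0.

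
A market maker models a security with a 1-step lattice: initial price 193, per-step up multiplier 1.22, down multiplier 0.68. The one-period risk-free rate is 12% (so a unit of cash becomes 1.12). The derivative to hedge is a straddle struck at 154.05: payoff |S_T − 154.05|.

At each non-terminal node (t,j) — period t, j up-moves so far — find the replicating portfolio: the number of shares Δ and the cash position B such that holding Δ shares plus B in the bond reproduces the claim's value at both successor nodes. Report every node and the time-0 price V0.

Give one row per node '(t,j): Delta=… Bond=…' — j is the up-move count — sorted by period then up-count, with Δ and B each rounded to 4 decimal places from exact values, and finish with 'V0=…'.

Since d<R<u, set p* = (R−d)/(u−d) = 0.8148; price each node as the discounted p*-expectation of its children.
At expiry t=1: V(1,0)=22.8100, V(1,1)=81.4100
Node (0,0) S=193.0000: V=(p*·81.4100+(1−p*)·22.8100)/1.12=62.9983; Δ=(81.4100−22.8100)/(235.4600−131.2400)=0.5623; B=V−Δ·S=-45.5202
The time-0 hedge costs 62.9983, which is the no-arbitrage price.

(0,0): Delta=0.5623 Bond=-45.5202
V0=62.9983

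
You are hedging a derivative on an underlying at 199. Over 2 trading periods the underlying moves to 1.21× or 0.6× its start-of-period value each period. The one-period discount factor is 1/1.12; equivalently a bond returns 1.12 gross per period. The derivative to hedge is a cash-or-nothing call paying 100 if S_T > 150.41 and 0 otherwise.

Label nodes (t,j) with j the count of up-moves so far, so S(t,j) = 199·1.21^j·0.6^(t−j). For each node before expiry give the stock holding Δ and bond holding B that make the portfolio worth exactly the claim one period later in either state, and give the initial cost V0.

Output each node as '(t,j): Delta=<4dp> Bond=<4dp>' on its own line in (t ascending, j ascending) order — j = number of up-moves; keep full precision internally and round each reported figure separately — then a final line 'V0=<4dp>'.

No-arbitrage ⇒ martingale measure with p* = (R−d)/(u−d) = 0.8525.
At expiry t=2: V(2,0)=0.0000, V(2,1)=0.0000, V(2,2)=100.0000
Node (1,0) S=119.4000: V=(p*·0.0000+(1−p*)·0.0000)/1.12=0.0000; Δ=(0.0000−0.0000)/(144.4740−71.6400)=0.0000; B=V−Δ·S=0.0000
Node (1,1) S=240.7900: V=(p*·100.0000+(1−p*)·0.0000)/1.12=76.1124; Δ=(100.0000−0.0000)/(291.3559−144.4740)=0.6808; B=V−Δ·S=-87.8220
Node (0,0) S=199.0000: V=(p*·76.1124+(1−p*)·0.0000)/1.12=57.9310; Δ=(76.1124−0.0000)/(240.7900−119.4000)=0.6270; B=V−Δ·S=-66.8435
Root portfolio cost Δ·199+B reproduces V0=57.9310.

(0,0): Delta=0.6270 Bond=-66.8435
(1,0): Delta=0.0000 Bond=0.0000
(1,1): Delta=0.6808 Bond=-87.8220
V0=57.9310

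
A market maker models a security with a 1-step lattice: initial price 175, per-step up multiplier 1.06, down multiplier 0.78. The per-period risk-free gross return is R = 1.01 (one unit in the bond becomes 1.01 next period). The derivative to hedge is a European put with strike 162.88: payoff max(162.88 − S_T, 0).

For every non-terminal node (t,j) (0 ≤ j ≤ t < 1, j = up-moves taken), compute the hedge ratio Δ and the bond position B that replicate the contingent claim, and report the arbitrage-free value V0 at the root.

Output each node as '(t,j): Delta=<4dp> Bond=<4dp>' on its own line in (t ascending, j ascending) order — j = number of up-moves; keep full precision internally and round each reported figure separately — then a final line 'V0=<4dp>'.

Under the risk-neutral measure, an up-move has probability p* = (R−d)/(u−d) = 0.8214 and values discount at R = 1.01.
Payoff layer (t=1): V(1,0)=26.3800, V(1,1)=0.0000
(0,0): S=175.0000. Δ = (V_up−V_dn)/(S_up−S_dn) = (0.0000−26.3800)/(185.5000−136.5000) = -0.5384. V = [p*·0.0000 + (1−p*)·26.3800]/1.01 = 4.6641. B = V − Δ·S = 98.8784.
Each (Δ,B) replicates both successor values, so the strategy is self-financing and V0 is arbitrage-free.

(0,0): Delta=-0.5384 Bond=98.8784
V0=4.6641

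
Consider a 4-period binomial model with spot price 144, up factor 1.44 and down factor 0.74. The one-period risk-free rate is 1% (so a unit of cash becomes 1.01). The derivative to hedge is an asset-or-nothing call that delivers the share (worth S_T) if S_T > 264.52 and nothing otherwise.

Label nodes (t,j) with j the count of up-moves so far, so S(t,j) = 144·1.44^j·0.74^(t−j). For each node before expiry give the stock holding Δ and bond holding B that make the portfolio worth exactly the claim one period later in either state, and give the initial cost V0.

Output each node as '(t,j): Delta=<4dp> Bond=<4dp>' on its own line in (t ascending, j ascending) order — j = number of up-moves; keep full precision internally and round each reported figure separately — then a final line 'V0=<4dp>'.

(0,0): Delta=1.0063 Bond=-88.6243
(1,0): Delta=0.6221 Bond=-48.5716
(1,1): Delta=1.3207 Bond=-154.7096
(2,0): Delta=0.0000 Bond=0.0000
(2,1): Delta=1.1313 Bond=-127.1857
(2,2): Delta=1.4758 Bond=-202.5550
(3,0): Delta=0.0000 Bond=0.0000
(3,1): Delta=0.0000 Bond=0.0000
(3,2): Delta=2.0571 Bond=-333.0382
(3,3): Delta=1.0000 Bond=0.0000
V0=56.2847

The replicating-portfolio and risk-neutral prices coincide; use p* = (1.01−0.74)/(1.44−0.74) = 0.3857 for the latter.
At expiry t=4: V(4,0)=0.0000, V(4,1)=0.0000, V(4,2)=0.0000, V(4,3)=318.1865, V(4,4)=619.1736
Node (3,0) S=58.3523: V=(p*·0.0000+(1−p*)·0.0000)/1.01=0.0000; Δ=(0.0000−0.0000)/(84.0272−43.1807)=0.0000; B=V−Δ·S=0.0000
Node (3,1) S=113.5503: V=(p*·0.0000+(1−p*)·0.0000)/1.01=0.0000; Δ=(0.0000−0.0000)/(163.5125−84.0272)=0.0000; B=V−Δ·S=0.0000
Node (3,2) S=220.9628: V=(p*·318.1865+(1−p*)·0.0000)/1.01=121.5139; Δ=(318.1865−0.0000)/(318.1865−163.5125)=2.0571; B=V−Δ·S=-333.0382
Node (3,3) S=429.9817: V=(p*·619.1736+(1−p*)·318.1865)/1.01=429.9817; Δ=(619.1736−318.1865)/(619.1736−318.1865)=1.0000; B=V−Δ·S=0.0000
Node (2,0) S=78.8544: V=(p*·0.0000+(1−p*)·0.0000)/1.01=0.0000; Δ=(0.0000−0.0000)/(113.5503−58.3523)=0.0000; B=V−Δ·S=0.0000
Node (2,1) S=153.4464: V=(p*·121.5139+(1−p*)·0.0000)/1.01=46.4056; Δ=(121.5139−0.0000)/(220.9628−113.5503)=1.1313; B=V−Δ·S=-127.1857
Node (2,2) S=298.5984: V=(p*·429.9817+(1−p*)·121.5139)/1.01=238.1132; Δ=(429.9817−121.5139)/(429.9817−220.9628)=1.4758; B=V−Δ·S=-202.5550
Node (1,0) S=106.5600: V=(p*·46.4056+(1−p*)·0.0000)/1.01=17.7221; Δ=(46.4056−0.0000)/(153.4464−78.8544)=0.6221; B=V−Δ·S=-48.5716
Node (1,1) S=207.3600: V=(p*·238.1132+(1−p*)·46.4056)/1.01=119.1584; Δ=(238.1132−46.4056)/(298.5984−153.4464)=1.3207; B=V−Δ·S=-154.7096
Node (0,0) S=144.0000: V=(p*·119.1584+(1−p*)·17.7221)/1.01=56.2847; Δ=(119.1584−17.7221)/(207.3600−106.5600)=1.0063; B=V−Δ·S=-88.6243
Check: Δ(0,0)·S0 + B(0,0) = 56.2847 = V0.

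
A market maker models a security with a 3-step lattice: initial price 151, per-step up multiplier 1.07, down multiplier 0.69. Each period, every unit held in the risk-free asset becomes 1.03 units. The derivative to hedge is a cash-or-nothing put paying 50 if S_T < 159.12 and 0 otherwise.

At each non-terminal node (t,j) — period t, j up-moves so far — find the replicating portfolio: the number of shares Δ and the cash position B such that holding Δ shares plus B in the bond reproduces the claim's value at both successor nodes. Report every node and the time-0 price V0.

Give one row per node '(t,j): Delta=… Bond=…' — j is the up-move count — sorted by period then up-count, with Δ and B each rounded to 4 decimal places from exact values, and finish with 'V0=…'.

(0,0): Delta=-0.6575 Bond=112.2713
(1,0): Delta=0.0000 Bond=47.1298
(1,1): Delta=-0.7074 Bond=123.6994
(2,0): Delta=0.0000 Bond=48.5437
(2,1): Delta=0.0000 Bond=48.5437
(2,2): Delta=-0.7611 Bond=136.6888
V0=12.9820

The replicating-portfolio and risk-neutral prices coincide; use p* = (1.03−0.69)/(1.07−0.69) = 0.8947 for the latter.
Payoff layer (t=3): V(3,0)=50.0000, V(3,1)=50.0000, V(3,2)=50.0000, V(3,3)=0.0000
Node (2,0) S=71.8911: V=(p*·50.0000+(1−p*)·50.0000)/1.03=48.5437; Δ=(50.0000−50.0000)/(76.9235−49.6049)=0.0000; B=V−Δ·S=48.5437
Node (2,1) S=111.4833: V=(p*·50.0000+(1−p*)·50.0000)/1.03=48.5437; Δ=(50.0000−50.0000)/(119.2871−76.9235)=0.0000; B=V−Δ·S=48.5437
Node (2,2) S=172.8799: V=(p*·0.0000+(1−p*)·50.0000)/1.03=5.1099; Δ=(0.0000−50.0000)/(184.9815−119.2871)=-0.7611; B=V−Δ·S=136.6888
Node (1,0) S=104.1900: V=(p*·48.5437+(1−p*)·48.5437)/1.03=47.1298; Δ=(48.5437−48.5437)/(111.4833−71.8911)=0.0000; B=V−Δ·S=47.1298
Node (1,1) S=161.5700: V=(p*·5.1099+(1−p*)·48.5437)/1.03=9.3998; Δ=(5.1099−48.5437)/(172.8799−111.4833)=-0.7074; B=V−Δ·S=123.6994
Node (0,0) S=151.0000: V=(p*·9.3998+(1−p*)·47.1298)/1.03=12.9820; Δ=(9.3998−47.1298)/(161.5700−104.1900)=-0.6575; B=V−Δ·S=112.2713
Check: Δ(0,0)·S0 + B(0,0) = 12.9820 = V0.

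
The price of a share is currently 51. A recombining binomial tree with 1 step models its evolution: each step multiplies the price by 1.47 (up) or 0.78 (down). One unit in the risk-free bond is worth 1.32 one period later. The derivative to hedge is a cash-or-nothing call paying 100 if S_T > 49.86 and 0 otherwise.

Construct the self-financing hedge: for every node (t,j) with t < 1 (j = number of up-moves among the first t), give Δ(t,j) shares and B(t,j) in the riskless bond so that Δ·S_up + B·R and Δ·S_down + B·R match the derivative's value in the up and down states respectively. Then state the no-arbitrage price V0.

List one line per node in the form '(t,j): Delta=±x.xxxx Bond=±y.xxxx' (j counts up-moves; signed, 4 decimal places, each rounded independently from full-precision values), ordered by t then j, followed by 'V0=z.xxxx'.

(0,0): Delta=2.8417 Bond=-85.6390
V0=59.2885

Since d<R<u, set p* = (R−d)/(u−d) = 0.7826; price each node as the discounted p*-expectation of its children.
Payoff layer (t=1): V(1,0)=0.0000, V(1,1)=100.0000
Node (0,0) S=51.0000: V=(p*·100.0000+(1−p*)·0.0000)/1.32=59.2885; Δ=(100.0000−0.0000)/(74.9700−39.7800)=2.8417; B=V−Δ·S=-85.6390
Root portfolio cost Δ·51+B reproduces V0=59.2885.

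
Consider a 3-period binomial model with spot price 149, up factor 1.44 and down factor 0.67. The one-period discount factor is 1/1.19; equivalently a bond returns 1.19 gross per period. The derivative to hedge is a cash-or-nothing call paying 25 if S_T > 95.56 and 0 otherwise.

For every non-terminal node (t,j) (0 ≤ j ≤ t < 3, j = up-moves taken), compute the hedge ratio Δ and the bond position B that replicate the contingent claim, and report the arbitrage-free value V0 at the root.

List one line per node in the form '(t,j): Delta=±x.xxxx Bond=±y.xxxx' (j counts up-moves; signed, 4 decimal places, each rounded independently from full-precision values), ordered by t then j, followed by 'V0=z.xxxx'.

(0,0): Delta=0.0162 Bond=11.9108
(1,0): Delta=0.0887 Bond=6.9348
(1,1): Delta=0.0000 Bond=17.6541
(2,0): Delta=0.4854 Bond=-18.2800
(2,1): Delta=0.0000 Bond=21.0084
(2,2): Delta=0.0000 Bond=21.0084
V0=14.3276

Under the risk-neutral measure, an up-move has probability p* = (R−d)/(u−d) = 0.6753 and values discount at R = 1.19.
At expiry t=3: V(3,0)=0.0000, V(3,1)=25.0000, V(3,2)=25.0000, V(3,3)=25.0000
(2,0): S=66.8861. Δ = (V_up−V_dn)/(S_up−S_dn) = (25.0000−0.0000)/(96.3160−44.8137) = 0.4854. V = [p*·25.0000 + (1−p*)·0.0000]/1.19 = 14.1875. B = V − Δ·S = -18.2800.
(2,1): S=143.7552. Δ = (V_up−V_dn)/(S_up−S_dn) = (25.0000−25.0000)/(207.0075−96.3160) = 0.0000. V = [p*·25.0000 + (1−p*)·25.0000]/1.19 = 21.0084. B = V − Δ·S = 21.0084.
(2,2): S=308.9664. Δ = (V_up−V_dn)/(S_up−S_dn) = (25.0000−25.0000)/(444.9116−207.0075) = 0.0000. V = [p*·25.0000 + (1−p*)·25.0000]/1.19 = 21.0084. B = V − Δ·S = 21.0084.
(1,0): S=99.8300. Δ = (V_up−V_dn)/(S_up−S_dn) = (21.0084−14.1875)/(143.7552−66.8861) = 0.0887. V = [p*·21.0084 + (1−p*)·14.1875]/1.19 = 15.7931. B = V − Δ·S = 6.9348.
(1,1): S=214.5600. Δ = (V_up−V_dn)/(S_up−S_dn) = (21.0084−21.0084)/(308.9664−143.7552) = 0.0000. V = [p*·21.0084 + (1−p*)·21.0084]/1.19 = 17.6541. B = V − Δ·S = 17.6541.
(0,0): S=149.0000. Δ = (V_up−V_dn)/(S_up−S_dn) = (17.6541−15.7931)/(214.5600−99.8300) = 0.0162. V = [p*·17.6541 + (1−p*)·15.7931]/1.19 = 14.3276. B = V − Δ·S = 11.9108.
Check: Δ(0,0)·S0 + B(0,0) = 14.3276 = V0.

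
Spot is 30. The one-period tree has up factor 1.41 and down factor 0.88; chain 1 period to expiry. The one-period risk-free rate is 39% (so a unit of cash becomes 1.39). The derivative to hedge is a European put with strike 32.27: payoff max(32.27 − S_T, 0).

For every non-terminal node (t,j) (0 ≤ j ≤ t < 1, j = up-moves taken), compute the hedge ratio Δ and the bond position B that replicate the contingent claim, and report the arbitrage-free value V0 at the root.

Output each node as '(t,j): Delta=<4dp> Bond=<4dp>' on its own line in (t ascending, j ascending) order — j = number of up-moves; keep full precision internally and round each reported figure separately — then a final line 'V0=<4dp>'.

Since d<R<u, set p* = (R−d)/(u−d) = 0.9623; price each node as the discounted p*-expectation of its children.
Payoff layer (t=1): V(1,0)=5.8700, V(1,1)=0.0000
(0,0): S=30.0000. Δ = (V_up−V_dn)/(S_up−S_dn) = (0.0000−5.8700)/(42.3000−26.4000) = -0.3692. V = [p*·0.0000 + (1−p*)·5.8700]/1.39 = 0.1594. B = V − Δ·S = 11.2348.
Check: Δ(0,0)·S0 + B(0,0) = 0.1594 = V0.

(0,0): Delta=-0.3692 Bond=11.2348
V0=0.1594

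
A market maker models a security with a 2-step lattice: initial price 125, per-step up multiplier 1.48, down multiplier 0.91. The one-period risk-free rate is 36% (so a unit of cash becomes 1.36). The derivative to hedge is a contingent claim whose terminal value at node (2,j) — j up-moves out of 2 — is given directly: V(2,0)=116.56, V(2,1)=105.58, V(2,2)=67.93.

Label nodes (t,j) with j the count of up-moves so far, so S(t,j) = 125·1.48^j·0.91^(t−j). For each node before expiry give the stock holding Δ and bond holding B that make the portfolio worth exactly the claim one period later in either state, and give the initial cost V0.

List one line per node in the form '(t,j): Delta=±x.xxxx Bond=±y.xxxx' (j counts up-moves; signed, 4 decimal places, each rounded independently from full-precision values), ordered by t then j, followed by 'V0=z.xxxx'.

No-arbitrage ⇒ martingale measure with p* = (R−d)/(u−d) = 0.7895.
Terminal values V(2,·): V(2,0)=116.5600, V(2,1)=105.5800, V(2,2)=67.9300
(1,0): S=113.7500. Δ = (V_up−V_dn)/(S_up−S_dn) = (105.5800−116.5600)/(168.3500−103.5125) = -0.1693. V = [p*·105.5800 + (1−p*)·116.5600]/1.36 = 79.3320. B = V − Δ·S = 98.5952.
(1,1): S=185.0000. Δ = (V_up−V_dn)/(S_up−S_dn) = (67.9300−105.5800)/(273.8000−168.3500) = -0.3570. V = [p*·67.9300 + (1−p*)·105.5800]/1.36 = 55.7767. B = V − Δ·S = 121.8293.
(0,0): S=125.0000. Δ = (V_up−V_dn)/(S_up−S_dn) = (55.7767−79.3320)/(185.0000−113.7500) = -0.3306. V = [p*·55.7767 + (1−p*)·79.3320]/1.36 = 44.6586. B = V − Δ·S = 85.9838.
Check: Δ(0,0)·S0 + B(0,0) = 44.6586 = V0.

(0,0): Delta=-0.3306 Bond=85.9838
(1,0): Delta=-0.1693 Bond=98.5952
(1,1): Delta=-0.3570 Bond=121.8293
V0=44.6586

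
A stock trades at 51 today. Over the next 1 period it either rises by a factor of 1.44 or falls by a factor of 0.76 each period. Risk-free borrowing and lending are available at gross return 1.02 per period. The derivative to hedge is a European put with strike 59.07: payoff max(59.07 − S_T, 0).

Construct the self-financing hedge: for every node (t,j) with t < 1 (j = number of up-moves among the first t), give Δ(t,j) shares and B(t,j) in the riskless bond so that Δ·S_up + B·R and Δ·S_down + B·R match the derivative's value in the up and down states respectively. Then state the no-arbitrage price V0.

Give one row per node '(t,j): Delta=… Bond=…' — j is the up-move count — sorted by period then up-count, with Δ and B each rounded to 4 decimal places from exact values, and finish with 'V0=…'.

(0,0): Delta=-0.5856 Bond=42.1661
V0=12.2984

The replicating-portfolio and risk-neutral prices coincide; use p* = (1.02−0.76)/(1.44−0.76) = 0.3824 for the latter.
At expiry t=1: V(1,0)=20.3100, V(1,1)=0.0000
  t=0,j=0: stock 51.0000 → up 73.4400 (V=0.0000), down 38.7600 (V=20.3100). Price 12.2984; hedge Δ=-0.5856, bond B=42.1661.
Self-financing check: at every node Δ·S+B equals the discounted successor values.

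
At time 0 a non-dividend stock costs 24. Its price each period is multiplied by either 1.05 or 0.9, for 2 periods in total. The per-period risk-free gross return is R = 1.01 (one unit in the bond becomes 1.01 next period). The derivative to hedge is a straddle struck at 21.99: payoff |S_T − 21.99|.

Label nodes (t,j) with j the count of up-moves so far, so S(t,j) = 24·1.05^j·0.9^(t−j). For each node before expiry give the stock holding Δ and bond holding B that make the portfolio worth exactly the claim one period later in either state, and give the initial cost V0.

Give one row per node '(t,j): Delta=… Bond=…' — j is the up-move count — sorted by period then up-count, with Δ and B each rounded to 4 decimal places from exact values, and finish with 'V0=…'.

(0,0): Delta=0.6260 Bond=-12.2243
(1,0): Delta=-0.5741 Bond=13.5743
(1,1): Delta=1.0000 Bond=-21.7723
V0=2.7988

Risk-neutral probability p* = (R−d)/(u−d) = (1.01−0.9)/(1.05−0.9) = 0.7333.
Terminal values V(2,·): V(2,0)=2.5500, V(2,1)=0.6900, V(2,2)=4.4700
(1,0): S=21.6000. Δ = (V_up−V_dn)/(S_up−S_dn) = (0.6900−2.5500)/(22.6800−19.4400) = -0.5741. V = [p*·0.6900 + (1−p*)·2.5500]/1.01 = 1.1743. B = V − Δ·S = 13.5743.
(1,1): S=25.2000. Δ = (V_up−V_dn)/(S_up−S_dn) = (4.4700−0.6900)/(26.4600−22.6800) = 1.0000. V = [p*·4.4700 + (1−p*)·0.6900]/1.01 = 3.4277. B = V − Δ·S = -21.7723.
(0,0): S=24.0000. Δ = (V_up−V_dn)/(S_up−S_dn) = (3.4277−1.1743)/(25.2000−21.6000) = 0.6260. V = [p*·3.4277 + (1−p*)·1.1743]/1.01 = 2.7988. B = V − Δ·S = -12.2243.
Each (Δ,B) replicates both successor values, so the strategy is self-financing and V0 is arbitrage-free.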